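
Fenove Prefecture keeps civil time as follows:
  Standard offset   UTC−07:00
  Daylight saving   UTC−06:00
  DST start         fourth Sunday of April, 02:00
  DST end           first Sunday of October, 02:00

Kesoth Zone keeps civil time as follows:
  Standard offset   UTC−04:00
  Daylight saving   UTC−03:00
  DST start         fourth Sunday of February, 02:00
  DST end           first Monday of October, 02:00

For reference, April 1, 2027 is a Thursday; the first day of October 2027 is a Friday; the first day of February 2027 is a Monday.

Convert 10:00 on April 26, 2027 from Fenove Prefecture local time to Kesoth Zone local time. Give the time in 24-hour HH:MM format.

1 April 2027 is a Thursday, so the first Sunday is April 4 and the fourth is April 25.
1 October 2027 is a Friday, so the first Sunday is October 3.
Daylight saving runs 25 April – 3 October; April 26, 2027 is inside that window, so Fenove Prefecture is at UTC−06:00.
10:00 Fenove Prefecture + 6h = 16:00 UTC.
1 February 2027 is a Monday, so the first Sunday is February 7 and the fourth is February 28.
1 October 2027 is a Friday, so the first Monday is October 4.
At the standard offset (UTC−04:00), 16:00 UTC − 4h = 12:00 Kesoth Zone standard time.
Daylight saving runs 28 February – 4 October; the standard-time date in Kesoth Zone, April 26, 2027, is inside that window, so Kesoth Zone is at UTC−03:00.
16:00 UTC − 3h = 13:00 Kesoth Zone.

13:00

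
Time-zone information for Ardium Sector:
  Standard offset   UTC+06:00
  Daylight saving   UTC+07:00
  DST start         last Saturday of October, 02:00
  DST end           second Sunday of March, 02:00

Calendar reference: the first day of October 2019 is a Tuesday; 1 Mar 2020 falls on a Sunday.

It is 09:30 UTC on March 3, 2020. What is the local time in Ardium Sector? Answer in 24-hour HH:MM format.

16:30

1 October 2019 is a Tuesday, so Saturdays fall on 5, 12, 19, 26; the last is October 26.
1 March 2020 is a Sunday, so the first Sunday is March 1 and the second is March 8.
At the standard offset (UTC+06:00), 09:30 UTC + 6h = 15:30 Ardium Sector standard time.
Daylight saving runs 26 October 2019 – 8 March 2020; the standard-time date in Ardium Sector, March 3, 2020, is inside that window, so Ardium Sector is at UTC+07:00.
09:30 UTC + 7h = 16:30 local.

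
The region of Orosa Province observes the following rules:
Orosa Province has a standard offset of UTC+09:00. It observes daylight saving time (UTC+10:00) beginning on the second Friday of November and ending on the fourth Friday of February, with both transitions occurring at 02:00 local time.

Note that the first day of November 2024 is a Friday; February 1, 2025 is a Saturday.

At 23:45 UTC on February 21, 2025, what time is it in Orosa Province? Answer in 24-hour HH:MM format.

1 November 2024 is a Friday, so the first Friday is November 1 and the second is November 8.
1 February 2025 is a Saturday, so the first Friday is February 7 and the fourth is February 28.
At the standard offset (UTC+09:00), 23:45 UTC + 9h = 08:45 Orosa Province standard time (rolling into the next day, 22 February 2025).
The standard-time date in Orosa Province, February 22, 2025, falls between 8 November 2024 and 28 February 2025, so daylight saving is in effect and Orosa Province is at UTC+10:00.
23:45 UTC + 10h = 09:45 local (rolling into the next day, 22 February 2025).

09:45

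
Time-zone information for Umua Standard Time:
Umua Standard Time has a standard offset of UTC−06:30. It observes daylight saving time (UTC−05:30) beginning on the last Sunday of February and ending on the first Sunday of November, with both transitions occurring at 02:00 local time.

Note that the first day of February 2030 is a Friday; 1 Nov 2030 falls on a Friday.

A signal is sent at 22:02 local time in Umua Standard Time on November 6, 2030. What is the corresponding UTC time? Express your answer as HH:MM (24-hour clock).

1 February 2030 is a Friday, so Sundays fall on 3, 10, 17, 24; the last is February 24.
1 November 2030 is a Friday, so the first Sunday is November 3.
November 6, 2030 is outside the daylight-saving period (24 February – 3 November), so Umua Standard Time is on standard time, UTC−06:30.
22:02 local + 6h30m = 04:32 UTC (rolling into the next day, 7 November 2030).

04:32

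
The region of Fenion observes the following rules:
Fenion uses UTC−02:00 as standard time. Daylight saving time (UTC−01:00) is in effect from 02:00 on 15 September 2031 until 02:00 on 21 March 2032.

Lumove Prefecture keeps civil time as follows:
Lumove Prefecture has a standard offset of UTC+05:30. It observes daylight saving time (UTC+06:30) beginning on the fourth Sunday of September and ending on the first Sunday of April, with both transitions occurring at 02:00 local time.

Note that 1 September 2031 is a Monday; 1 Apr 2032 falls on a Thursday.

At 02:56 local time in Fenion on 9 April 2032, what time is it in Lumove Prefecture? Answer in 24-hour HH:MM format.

9 April 2032 does not fall between 15 September 2031 and 21 March 2032, so daylight saving is not in effect and Fenion is at UTC−02:00.
02:56 Fenion + 2h = 04:56 UTC.
1 September 2031 is a Monday, so the first Sunday is September 7 and the fourth is September 28.
1 April 2032 is a Thursday, so the first Sunday is April 4.
At the standard offset (UTC+05:30), 04:56 UTC + 5h30m = 10:26 Lumove Prefecture standard time.
Daylight saving runs 28 September 2031 – 4 April 2032; the standard-time date in Lumove Prefecture, 9 April 2032, is outside that window, so Lumove Prefecture is on standard time at UTC+05:30.
04:56 UTC + 5h30m = 10:26 Lumove Prefecture.

10:26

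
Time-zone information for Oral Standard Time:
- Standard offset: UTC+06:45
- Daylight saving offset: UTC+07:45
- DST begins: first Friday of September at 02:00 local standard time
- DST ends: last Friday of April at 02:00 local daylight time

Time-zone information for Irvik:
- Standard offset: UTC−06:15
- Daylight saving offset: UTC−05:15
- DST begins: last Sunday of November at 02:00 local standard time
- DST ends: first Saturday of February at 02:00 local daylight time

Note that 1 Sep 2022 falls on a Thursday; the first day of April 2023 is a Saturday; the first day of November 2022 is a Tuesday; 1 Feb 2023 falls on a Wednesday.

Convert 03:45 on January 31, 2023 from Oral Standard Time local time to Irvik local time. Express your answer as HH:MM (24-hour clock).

14:45

1 September 2022 is a Thursday, so the first Friday is September 2.
1 April 2023 is a Saturday, so Fridays fall on 7, 14, 21, 28; the last is April 28.
Daylight saving runs 2 September 2022 – 28 April 2023; January 31, 2023 is inside that window, so Oral Standard Time is at UTC+07:45.
03:45 Oral Standard Time − 7h45m = 20:00 UTC (rolling into the previous day, 30 January 2023).
1 November 2022 is a Tuesday, so Sundays fall on 6, 13, 20, 27; the last is November 27.
1 February 2023 is a Wednesday, so the first Saturday is February 4.
At the standard offset (UTC−06:15), 20:00 UTC − 6h15m = 13:45 Irvik standard time.
The standard-time date in Irvik, January 30, 2023, lies within the daylight-saving period (27 November 2022 – 4 February 2023), so Irvik is on daylight time, UTC−05:15.
20:00 UTC − 5h15m = 14:45 Irvik.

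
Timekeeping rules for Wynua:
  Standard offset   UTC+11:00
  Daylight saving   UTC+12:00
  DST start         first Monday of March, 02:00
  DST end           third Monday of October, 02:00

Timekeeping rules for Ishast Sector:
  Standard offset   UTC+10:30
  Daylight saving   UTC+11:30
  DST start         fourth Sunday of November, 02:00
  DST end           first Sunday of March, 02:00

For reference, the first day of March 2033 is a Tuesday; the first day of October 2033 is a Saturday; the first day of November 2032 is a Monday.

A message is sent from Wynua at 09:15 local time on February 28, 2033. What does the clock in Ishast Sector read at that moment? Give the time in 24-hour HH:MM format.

09:45

1 March 2033 is a Tuesday, so the first Monday is March 7.
1 October 2033 is a Saturday, so the first Monday is October 3 and the third is October 17.
Daylight saving runs 7 March – 17 October; February 28, 2033 is outside that window, so Wynua is on standard time at UTC+11:00.
09:15 Wynua − 11h = 22:15 UTC (rolling into the previous day, 27 February 2033).
1 November 2032 is a Monday, so the first Sunday is November 7 and the fourth is November 28.
1 March 2033 is a Tuesday, so the first Sunday is March 6.
At the standard offset (UTC+10:30), 22:15 UTC + 10h30m = 08:45 Ishast Sector standard time (rolling into the next day, 28 February 2033).
The standard-time date in Ishast Sector, February 28, 2033, lies within the daylight-saving period (28 November 2032 – 6 March 2033), so Ishast Sector is on daylight time, UTC+11:30.
22:15 UTC + 11h30m = 09:45 Ishast Sector (rolling into the next day, 28 February 2033).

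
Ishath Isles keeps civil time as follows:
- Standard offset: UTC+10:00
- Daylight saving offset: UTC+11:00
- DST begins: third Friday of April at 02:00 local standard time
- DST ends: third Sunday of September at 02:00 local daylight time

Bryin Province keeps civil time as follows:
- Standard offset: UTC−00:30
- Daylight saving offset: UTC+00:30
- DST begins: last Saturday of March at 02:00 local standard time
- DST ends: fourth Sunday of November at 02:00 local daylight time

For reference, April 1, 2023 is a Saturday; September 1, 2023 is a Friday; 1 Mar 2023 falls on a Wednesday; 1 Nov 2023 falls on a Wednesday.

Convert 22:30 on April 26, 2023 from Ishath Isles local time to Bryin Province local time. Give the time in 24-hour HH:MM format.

12:00

1 April 2023 is a Saturday, so the first Friday is April 7 and the third is April 21.
1 September 2023 is a Friday, so the first Sunday is September 3 and the third is September 17.
April 26, 2023 lies within the daylight-saving period (21 April – 17 September), so Ishath Isles is on daylight time, UTC+11:00.
22:30 Ishath Isles − 11h = 11:30 UTC.
1 March 2023 is a Wednesday, so Saturdays fall on 4, 11, 18, 25; the last is March 25.
1 November 2023 is a Wednesday, so the first Sunday is November 5 and the fourth is November 26.
At the standard offset (UTC−00:30), 11:30 UTC − 0h30m = 11:00 Bryin Province standard time.
The standard-time date in Bryin Province, April 26, 2023, lies within the daylight-saving period (25 March – 26 November), so Bryin Province is on daylight time, UTC+00:30.
11:30 UTC + 0h30m = 12:00 Bryin Province.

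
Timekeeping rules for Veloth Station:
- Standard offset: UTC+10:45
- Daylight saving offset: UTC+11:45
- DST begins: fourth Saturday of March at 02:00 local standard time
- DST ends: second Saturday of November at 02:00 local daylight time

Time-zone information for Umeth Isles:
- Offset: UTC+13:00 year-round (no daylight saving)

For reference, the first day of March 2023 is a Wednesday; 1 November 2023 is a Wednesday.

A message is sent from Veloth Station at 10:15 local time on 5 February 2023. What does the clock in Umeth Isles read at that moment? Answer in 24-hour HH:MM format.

12:30

1 March 2023 is a Wednesday, so the first Saturday is March 4 and the fourth is March 25.
1 November 2023 is a Wednesday, so the first Saturday is November 4 and the second is November 11.
5 February 2023 does not fall between 25 March and 11 November, so daylight saving is not in effect and Veloth Station is at UTC+10:45.
10:15 Veloth Station − 10h45m = 23:30 UTC (rolling into the previous day, 4 February 2023).
Umeth Isles stays on UTC+13:00 all year.
23:30 UTC + 13h = 12:30 Umeth Isles (rolling into the next day, 5 February 2023).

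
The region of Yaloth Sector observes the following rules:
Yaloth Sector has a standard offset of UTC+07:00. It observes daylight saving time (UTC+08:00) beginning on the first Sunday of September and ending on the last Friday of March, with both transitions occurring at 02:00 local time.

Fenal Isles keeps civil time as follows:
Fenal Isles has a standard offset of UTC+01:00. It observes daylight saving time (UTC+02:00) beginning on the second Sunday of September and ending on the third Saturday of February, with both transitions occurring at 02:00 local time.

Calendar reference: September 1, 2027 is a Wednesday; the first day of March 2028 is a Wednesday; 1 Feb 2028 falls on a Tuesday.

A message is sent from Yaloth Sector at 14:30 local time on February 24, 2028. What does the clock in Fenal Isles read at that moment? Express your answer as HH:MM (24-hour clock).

1 September 2027 is a Wednesday, so the first Sunday is September 5.
1 March 2028 is a Wednesday, so Fridays fall on 3, 10, 17, 24, 31; the last is March 31.
Daylight saving runs 5 September 2027 – 31 March 2028; February 24, 2028 is inside that window, so Yaloth Sector is at UTC+08:00.
14:30 Yaloth Sector − 8h = 06:30 UTC.
1 September 2027 is a Wednesday, so the first Sunday is September 5 and the second is September 12.
1 February 2028 is a Tuesday, so the first Saturday is February 5 and the third is February 19.
At the standard offset (UTC+01:00), 06:30 UTC + 1h = 07:30 Fenal Isles standard time.
Daylight saving runs 12 September 2027 – 19 February 2028; the standard-time date in Fenal Isles, February 24, 2028, is outside that window, so Fenal Isles is on standard time at UTC+01:00.
06:30 UTC + 1h = 07:30 Fenal Isles.

07:30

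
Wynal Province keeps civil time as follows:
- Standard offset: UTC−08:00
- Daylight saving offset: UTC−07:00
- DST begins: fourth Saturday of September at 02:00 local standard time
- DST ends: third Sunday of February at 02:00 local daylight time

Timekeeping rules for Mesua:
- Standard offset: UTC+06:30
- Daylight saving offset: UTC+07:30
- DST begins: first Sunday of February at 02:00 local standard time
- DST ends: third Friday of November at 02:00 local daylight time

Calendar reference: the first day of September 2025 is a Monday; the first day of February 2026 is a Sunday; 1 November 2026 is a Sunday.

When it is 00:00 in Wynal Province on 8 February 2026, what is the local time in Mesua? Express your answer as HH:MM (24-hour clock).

1 September 2025 is a Monday, so the first Saturday is September 6 and the fourth is September 27.
1 February 2026 is a Sunday, so the first Sunday is February 1 and the third is February 15.
8 February 2026 falls between 27 September 2025 and 15 February 2026, so daylight saving is in effect and Wynal Province is at UTC−07:00.
00:00 Wynal Province + 7h = 07:00 UTC.
1 February 2026 is a Sunday, so the first Sunday is February 1.
1 November 2026 is a Sunday, so the first Friday is November 6 and the third is November 20.
At the standard offset (UTC+06:30), 07:00 UTC + 6h30m = 13:30 Mesua standard time.
The standard-time date in Mesua, 8 February 2026, falls between 1 February and 20 November, so daylight saving is in effect and Mesua is at UTC+07:30.
07:00 UTC + 7h30m = 14:30 Mesua.

14:30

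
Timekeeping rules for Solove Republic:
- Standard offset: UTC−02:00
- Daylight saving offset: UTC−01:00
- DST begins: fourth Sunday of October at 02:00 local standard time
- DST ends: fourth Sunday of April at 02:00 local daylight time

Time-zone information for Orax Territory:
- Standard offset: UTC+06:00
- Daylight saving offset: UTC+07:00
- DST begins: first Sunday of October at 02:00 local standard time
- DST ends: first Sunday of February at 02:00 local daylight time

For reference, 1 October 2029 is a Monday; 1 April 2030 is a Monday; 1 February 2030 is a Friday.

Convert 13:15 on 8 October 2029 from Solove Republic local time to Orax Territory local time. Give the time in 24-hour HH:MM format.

22:15

1 October 2029 is a Monday, so the first Sunday is October 7 and the fourth is October 28.
1 April 2030 is a Monday, so the first Sunday is April 7 and the fourth is April 28.
8 October 2029 is outside the daylight-saving period (28 October 2029 – 28 April 2030), so Solove Republic is on standard time, UTC−02:00.
13:15 Solove Republic + 2h = 15:15 UTC.
1 October 2029 is a Monday, so the first Sunday is October 7.
1 February 2030 is a Friday, so the first Sunday is February 3.
At the standard offset (UTC+06:00), 15:15 UTC + 6h = 21:15 Orax Territory standard time.
Daylight saving runs 7 October 2029 – 3 February 2030; the standard-time date in Orax Territory, 8 October 2029, is inside that window, so Orax Territory is at UTC+07:00.
15:15 UTC + 7h = 22:15 Orax Territory.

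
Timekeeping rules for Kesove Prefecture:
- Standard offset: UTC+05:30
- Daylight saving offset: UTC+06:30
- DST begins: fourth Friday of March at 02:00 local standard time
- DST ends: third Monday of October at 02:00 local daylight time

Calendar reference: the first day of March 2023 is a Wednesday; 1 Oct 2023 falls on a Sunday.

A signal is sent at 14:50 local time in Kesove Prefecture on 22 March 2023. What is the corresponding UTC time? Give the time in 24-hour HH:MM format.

09:20

1 March 2023 is a Wednesday, so the first Friday is March 3 and the fourth is March 24.
1 October 2023 is a Sunday, so the first Monday is October 2 and the third is October 16.
22 March 2023 does not fall between 24 March and 16 October, so daylight saving is not in effect and Kesove Prefecture is at UTC+05:30.
14:50 local − 5h30m = 09:20 UTC.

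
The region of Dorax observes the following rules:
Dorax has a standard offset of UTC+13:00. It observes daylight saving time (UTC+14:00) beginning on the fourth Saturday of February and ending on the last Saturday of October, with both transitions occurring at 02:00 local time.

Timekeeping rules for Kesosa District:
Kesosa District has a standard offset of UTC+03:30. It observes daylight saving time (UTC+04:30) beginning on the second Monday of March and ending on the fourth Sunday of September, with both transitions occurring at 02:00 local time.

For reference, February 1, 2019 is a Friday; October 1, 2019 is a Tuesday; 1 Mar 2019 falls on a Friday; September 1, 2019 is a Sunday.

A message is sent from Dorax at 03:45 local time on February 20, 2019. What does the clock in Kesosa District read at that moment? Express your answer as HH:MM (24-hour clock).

1 February 2019 is a Friday, so the first Saturday is February 2 and the fourth is February 23.
1 October 2019 is a Tuesday, so Saturdays fall on 5, 12, 19, 26; the last is October 26.
February 20, 2019 is outside the daylight-saving period (23 February – 26 October), so Dorax is on standard time, UTC+13:00.
03:45 Dorax − 13h = 14:45 UTC (rolling into the previous day, 19 February 2019).
1 March 2019 is a Friday, so the first Monday is March 4 and the second is March 11.
1 September 2019 is a Sunday, so the first Sunday is September 1 and the fourth is September 22.
At the standard offset (UTC+03:30), 14:45 UTC + 3h30m = 18:15 Kesosa District standard time.
The standard-time date in Kesosa District, February 19, 2019, is outside the daylight-saving period (11 March – 22 September), so Kesosa District is on standard time, UTC+03:30.
14:45 UTC + 3h30m = 18:15 Kesosa District.

18:15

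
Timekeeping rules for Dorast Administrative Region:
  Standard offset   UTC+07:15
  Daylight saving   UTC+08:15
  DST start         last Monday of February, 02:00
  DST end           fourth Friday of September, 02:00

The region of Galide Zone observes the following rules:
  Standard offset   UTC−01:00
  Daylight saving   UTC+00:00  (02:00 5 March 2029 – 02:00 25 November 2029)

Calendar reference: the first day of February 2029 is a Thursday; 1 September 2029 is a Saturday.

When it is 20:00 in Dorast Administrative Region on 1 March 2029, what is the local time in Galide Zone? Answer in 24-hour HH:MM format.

1 February 2029 is a Thursday, so Mondays fall on 5, 12, 19, 26; the last is February 26.
1 September 2029 is a Saturday, so the first Friday is September 7 and the fourth is September 28.
1 March 2029 lies within the daylight-saving period (26 February – 28 September), so Dorast Administrative Region is on daylight time, UTC+08:15.
20:00 Dorast Administrative Region − 8h15m = 11:45 UTC.
At the standard offset (UTC−01:00), 11:45 UTC − 1h = 10:45 Galide Zone standard time.
The standard-time date in Galide Zone, 1 March 2029, does not fall between 5 March and 25 November, so daylight saving is not in effect and Galide Zone is at UTC−01:00.
11:45 UTC − 1h = 10:45 Galide Zone.

10:45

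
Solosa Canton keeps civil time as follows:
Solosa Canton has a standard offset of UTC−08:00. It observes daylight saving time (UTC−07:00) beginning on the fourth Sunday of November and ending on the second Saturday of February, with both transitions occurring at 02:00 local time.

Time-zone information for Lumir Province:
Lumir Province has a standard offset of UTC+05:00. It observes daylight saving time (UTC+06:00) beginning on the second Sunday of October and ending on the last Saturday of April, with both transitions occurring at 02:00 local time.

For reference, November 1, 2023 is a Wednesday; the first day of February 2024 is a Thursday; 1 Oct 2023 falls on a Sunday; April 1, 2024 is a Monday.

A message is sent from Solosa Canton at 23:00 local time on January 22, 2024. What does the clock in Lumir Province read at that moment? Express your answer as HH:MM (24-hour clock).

1 November 2023 is a Wednesday, so the first Sunday is November 5 and the fourth is November 26.
1 February 2024 is a Thursday, so the first Saturday is February 3 and the second is February 10.
Daylight saving runs 26 November 2023 – 10 February 2024; January 22, 2024 is inside that window, so Solosa Canton is at UTC−07:00.
23:00 Solosa Canton + 7h = 06:00 UTC (rolling into the next day, 23 January 2024).
1 October 2023 is a Sunday, so the first Sunday is October 1 and the second is October 8.
1 April 2024 is a Monday, so Saturdays fall on 6, 13, 20, 27; the last is April 27.
At the standard offset (UTC+05:00), 06:00 UTC + 5h = 11:00 Lumir Province standard time.
Daylight saving runs 8 October 2023 – 27 April 2024; the standard-time date in Lumir Province, January 23, 2024, is inside that window, so Lumir Province is at UTC+06:00.
06:00 UTC + 6h = 12:00 Lumir Province.

12:00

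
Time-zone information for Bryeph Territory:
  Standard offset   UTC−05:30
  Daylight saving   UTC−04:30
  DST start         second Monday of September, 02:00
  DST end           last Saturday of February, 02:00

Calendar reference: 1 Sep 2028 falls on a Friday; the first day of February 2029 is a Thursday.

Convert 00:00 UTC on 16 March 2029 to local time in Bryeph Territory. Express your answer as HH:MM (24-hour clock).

18:30

1 September 2028 is a Friday, so the first Monday is September 4 and the second is September 11.
1 February 2029 is a Thursday, so Saturdays fall on 3, 10, 17, 24; the last is February 24.
At the standard offset (UTC−05:30), 00:00 UTC − 5h30m = 18:30 Bryeph Territory standard time (rolling into the previous day, 15 March 2029).
Daylight saving runs 11 September 2028 – 24 February 2029; the standard-time date in Bryeph Territory, 15 March 2029, is outside that window, so Bryeph Territory is on standard time at UTC−05:30.
00:00 UTC − 5h30m = 18:30 local (rolling into the previous day, 15 March 2029).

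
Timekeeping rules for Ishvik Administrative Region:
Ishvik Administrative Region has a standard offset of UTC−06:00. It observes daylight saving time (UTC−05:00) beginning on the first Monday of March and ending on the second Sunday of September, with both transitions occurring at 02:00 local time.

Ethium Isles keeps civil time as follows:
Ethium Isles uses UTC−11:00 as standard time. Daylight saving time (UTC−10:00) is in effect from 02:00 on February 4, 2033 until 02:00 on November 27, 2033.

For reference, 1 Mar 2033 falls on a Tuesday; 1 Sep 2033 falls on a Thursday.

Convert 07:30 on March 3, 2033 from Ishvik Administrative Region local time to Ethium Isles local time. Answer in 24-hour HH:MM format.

03:30

1 March 2033 is a Tuesday, so the first Monday is March 7.
1 September 2033 is a Thursday, so the first Sunday is September 4 and the second is September 11.
March 3, 2033 does not fall between 7 March and 11 September, so daylight saving is not in effect and Ishvik Administrative Region is at UTC−06:00.
07:30 Ishvik Administrative Region + 6h = 13:30 UTC.
At the standard offset (UTC−11:00), 13:30 UTC − 11h = 02:30 Ethium Isles standard time.
Daylight saving runs 4 February – 27 November; the standard-time date in Ethium Isles, March 3, 2033, is inside that window, so Ethium Isles is at UTC−10:00.
13:30 UTC − 10h = 03:30 Ethium Isles.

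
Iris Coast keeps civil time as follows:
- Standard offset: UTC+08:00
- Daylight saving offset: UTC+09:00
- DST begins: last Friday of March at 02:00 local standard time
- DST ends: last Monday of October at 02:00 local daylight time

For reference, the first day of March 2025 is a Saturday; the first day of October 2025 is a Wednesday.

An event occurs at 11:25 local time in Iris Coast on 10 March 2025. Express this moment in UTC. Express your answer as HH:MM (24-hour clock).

03:25

1 March 2025 is a Saturday, so Fridays fall on 7, 14, 21, 28; the last is March 28.
1 October 2025 is a Wednesday, so Mondays fall on 6, 13, 20, 27; the last is October 27.
10 March 2025 is outside the daylight-saving period (28 March – 27 October), so Iris Coast is on standard time, UTC+08:00.
11:25 local − 8h = 03:25 UTC.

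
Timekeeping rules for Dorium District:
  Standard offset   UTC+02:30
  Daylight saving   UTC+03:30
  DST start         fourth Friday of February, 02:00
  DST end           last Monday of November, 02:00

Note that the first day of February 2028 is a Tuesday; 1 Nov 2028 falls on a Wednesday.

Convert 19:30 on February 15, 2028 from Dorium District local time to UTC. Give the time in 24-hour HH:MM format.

1 February 2028 is a Tuesday, so the first Friday is February 4 and the fourth is February 25.
1 November 2028 is a Wednesday, so Mondays fall on 6, 13, 20, 27; the last is November 27.
February 15, 2028 does not fall between 25 February and 27 November, so daylight saving is not in effect and Dorium District is at UTC+02:30.
19:30 local − 2h30m = 17:00 UTC.

17:00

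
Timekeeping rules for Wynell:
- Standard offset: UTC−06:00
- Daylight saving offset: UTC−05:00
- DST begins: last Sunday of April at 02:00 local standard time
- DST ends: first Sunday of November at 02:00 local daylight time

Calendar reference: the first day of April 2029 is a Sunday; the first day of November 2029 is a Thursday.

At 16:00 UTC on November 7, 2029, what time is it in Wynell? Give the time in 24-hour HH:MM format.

10:00

1 April 2029 is a Sunday, so Sundays fall on 1, 8, 15, 22, 29; the last is April 29.
1 November 2029 is a Thursday, so the first Sunday is November 4.
At the standard offset (UTC−06:00), 16:00 UTC − 6h = 10:00 Wynell standard time.
The standard-time date in Wynell, November 7, 2029, is outside the daylight-saving period (29 April – 4 November), so Wynell is on standard time, UTC−06:00.
16:00 UTC − 6h = 10:00 local.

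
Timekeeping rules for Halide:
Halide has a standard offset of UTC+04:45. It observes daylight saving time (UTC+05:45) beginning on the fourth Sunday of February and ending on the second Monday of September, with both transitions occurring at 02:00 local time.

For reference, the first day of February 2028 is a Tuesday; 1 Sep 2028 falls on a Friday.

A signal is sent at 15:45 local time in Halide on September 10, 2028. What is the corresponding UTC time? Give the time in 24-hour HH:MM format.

10:00

1 February 2028 is a Tuesday, so the first Sunday is February 6 and the fourth is February 27.
1 September 2028 is a Friday, so the first Monday is September 4 and the second is September 11.
September 10, 2028 lies within the daylight-saving period (27 February – 11 September), so Halide is on daylight time, UTC+05:45.
15:45 local − 5h45m = 10:00 UTC.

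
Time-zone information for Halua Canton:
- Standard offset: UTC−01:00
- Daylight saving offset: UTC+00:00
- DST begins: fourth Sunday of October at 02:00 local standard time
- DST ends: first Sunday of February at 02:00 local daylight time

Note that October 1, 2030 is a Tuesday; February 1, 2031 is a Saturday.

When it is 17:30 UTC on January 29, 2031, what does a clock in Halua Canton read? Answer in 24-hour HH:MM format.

1 October 2030 is a Tuesday, so the first Sunday is October 6 and the fourth is October 27.
1 February 2031 is a Saturday, so the first Sunday is February 2.
At the standard offset (UTC−01:00), 17:30 UTC − 1h = 16:30 Halua Canton standard time.
Daylight saving runs 27 October 2030 – 2 February 2031; the standard-time date in Halua Canton, January 29, 2031, is inside that window, so Halua Canton is at UTC+00:00.
17:30 UTC + 0h = 17:30 local.

17:30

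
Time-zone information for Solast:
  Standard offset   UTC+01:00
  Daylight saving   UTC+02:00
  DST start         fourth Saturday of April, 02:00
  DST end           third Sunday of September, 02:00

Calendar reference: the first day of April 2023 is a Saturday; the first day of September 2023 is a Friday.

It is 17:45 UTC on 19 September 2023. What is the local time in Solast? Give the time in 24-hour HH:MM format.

1 April 2023 is a Saturday, so the first Saturday is April 1 and the fourth is April 22.
1 September 2023 is a Friday, so the first Sunday is September 3 and the third is September 17.
At the standard offset (UTC+01:00), 17:45 UTC + 1h = 18:45 Solast standard time.
Daylight saving runs 22 April – 17 September; the standard-time date in Solast, 19 September 2023, is outside that window, so Solast is on standard time at UTC+01:00.
17:45 UTC + 1h = 18:45 local.

18:45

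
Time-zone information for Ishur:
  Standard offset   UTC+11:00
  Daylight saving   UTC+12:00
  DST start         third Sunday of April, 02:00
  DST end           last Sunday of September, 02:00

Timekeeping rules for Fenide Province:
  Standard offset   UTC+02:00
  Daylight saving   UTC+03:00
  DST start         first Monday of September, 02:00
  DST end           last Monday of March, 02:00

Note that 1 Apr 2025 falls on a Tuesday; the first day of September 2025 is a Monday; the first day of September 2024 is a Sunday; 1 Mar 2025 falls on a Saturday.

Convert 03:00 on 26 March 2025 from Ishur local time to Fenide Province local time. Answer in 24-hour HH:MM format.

19:00

1 April 2025 is a Tuesday, so the first Sunday is April 6 and the third is April 20.
1 September 2025 is a Monday, so Sundays fall on 7, 14, 21, 28; the last is September 28.
Daylight saving runs 20 April – 28 September; 26 March 2025 is outside that window, so Ishur is on standard time at UTC+11:00.
03:00 Ishur − 11h = 16:00 UTC (rolling into the previous day, 25 March 2025).
1 September 2024 is a Sunday, so the first Monday is September 2.
1 March 2025 is a Saturday, so Mondays fall on 3, 10, 17, 24, 31; the last is March 31.
At the standard offset (UTC+02:00), 16:00 UTC + 2h = 18:00 Fenide Province standard time.
The standard-time date in Fenide Province, 25 March 2025, lies within the daylight-saving period (2 September 2024 – 31 March 2025), so Fenide Province is on daylight time, UTC+03:00.
16:00 UTC + 3h = 19:00 Fenide Province.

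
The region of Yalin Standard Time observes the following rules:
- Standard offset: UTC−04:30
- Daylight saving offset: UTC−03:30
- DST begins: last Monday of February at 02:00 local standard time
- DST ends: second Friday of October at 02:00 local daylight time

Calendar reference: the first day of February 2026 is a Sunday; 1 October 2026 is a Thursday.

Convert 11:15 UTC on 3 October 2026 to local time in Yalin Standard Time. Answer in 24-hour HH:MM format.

07:45

1 February 2026 is a Sunday, so Mondays fall on 2, 9, 16, 23; the last is February 23.
1 October 2026 is a Thursday, so the first Friday is October 2 and the second is October 9.
At the standard offset (UTC−04:30), 11:15 UTC − 4h30m = 06:45 Yalin Standard Time standard time.
The standard-time date in Yalin Standard Time, 3 October 2026, falls between 23 February and 9 October, so daylight saving is in effect and Yalin Standard Time is at UTC−03:30.
11:15 UTC − 3h30m = 07:45 local.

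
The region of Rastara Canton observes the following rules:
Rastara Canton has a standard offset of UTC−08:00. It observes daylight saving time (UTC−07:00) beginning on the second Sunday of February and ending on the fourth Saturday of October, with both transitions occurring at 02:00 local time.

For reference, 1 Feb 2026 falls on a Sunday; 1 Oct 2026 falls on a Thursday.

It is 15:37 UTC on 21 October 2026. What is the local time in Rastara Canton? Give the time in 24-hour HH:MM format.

1 February 2026 is a Sunday, so the first Sunday is February 1 and the second is February 8.
1 October 2026 is a Thursday, so the first Saturday is October 3 and the fourth is October 24.
At the standard offset (UTC−08:00), 15:37 UTC − 8h = 07:37 Rastara Canton standard time.
The standard-time date in Rastara Canton, 21 October 2026, falls between 8 February and 24 October, so daylight saving is in effect and Rastara Canton is at UTC−07:00.
15:37 UTC − 7h = 08:37 local.

08:37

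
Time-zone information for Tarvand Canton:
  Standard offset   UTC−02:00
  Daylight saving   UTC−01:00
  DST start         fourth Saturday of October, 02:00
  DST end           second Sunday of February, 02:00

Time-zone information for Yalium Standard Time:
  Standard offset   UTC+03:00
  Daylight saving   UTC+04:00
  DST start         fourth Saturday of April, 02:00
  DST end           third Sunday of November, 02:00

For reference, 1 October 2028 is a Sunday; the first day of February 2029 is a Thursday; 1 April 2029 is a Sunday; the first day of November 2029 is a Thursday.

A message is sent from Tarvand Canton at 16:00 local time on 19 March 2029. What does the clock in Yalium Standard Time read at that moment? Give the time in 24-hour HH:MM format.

1 October 2028 is a Sunday, so the first Saturday is October 7 and the fourth is October 28.
1 February 2029 is a Thursday, so the first Sunday is February 4 and the second is February 11.
19 March 2029 is outside the daylight-saving period (28 October 2028 – 11 February 2029), so Tarvand Canton is on standard time, UTC−02:00.
16:00 Tarvand Canton + 2h = 18:00 UTC.
1 April 2029 is a Sunday, so the first Saturday is April 7 and the fourth is April 28.
1 November 2029 is a Thursday, so the first Sunday is November 4 and the third is November 18.
At the standard offset (UTC+03:00), 18:00 UTC + 3h = 21:00 Yalium Standard Time standard time.
Daylight saving runs 28 April – 18 November; the standard-time date in Yalium Standard Time, 19 March 2029, is outside that window, so Yalium Standard Time is on standard time at UTC+03:00.
18:00 UTC + 3h = 21:00 Yalium Standard Time.

21:00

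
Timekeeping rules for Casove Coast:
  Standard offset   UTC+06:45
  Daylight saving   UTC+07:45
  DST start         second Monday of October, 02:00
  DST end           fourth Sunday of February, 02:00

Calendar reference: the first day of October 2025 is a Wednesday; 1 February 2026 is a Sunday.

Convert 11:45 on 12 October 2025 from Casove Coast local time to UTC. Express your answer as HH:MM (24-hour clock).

05:00

1 October 2025 is a Wednesday, so the first Monday is October 6 and the second is October 13.
1 February 2026 is a Sunday, so the first Sunday is February 1 and the fourth is February 22.
Daylight saving runs 13 October 2025 – 22 February 2026; 12 October 2025 is outside that window, so Casove Coast is on standard time at UTC+06:45.
11:45 local − 6h45m = 05:00 UTC.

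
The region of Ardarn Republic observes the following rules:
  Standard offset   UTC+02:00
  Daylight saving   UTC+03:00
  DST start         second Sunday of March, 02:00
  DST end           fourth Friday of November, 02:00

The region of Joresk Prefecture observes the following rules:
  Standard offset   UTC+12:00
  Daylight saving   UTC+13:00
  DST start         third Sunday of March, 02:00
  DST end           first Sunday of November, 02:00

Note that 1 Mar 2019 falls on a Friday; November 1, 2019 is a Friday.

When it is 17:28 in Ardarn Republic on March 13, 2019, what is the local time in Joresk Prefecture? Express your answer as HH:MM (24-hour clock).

1 March 2019 is a Friday, so the first Sunday is March 3 and the second is March 10.
1 November 2019 is a Friday, so the first Friday is November 1 and the fourth is November 22.
March 13, 2019 lies within the daylight-saving period (10 March – 22 November), so Ardarn Republic is on daylight time, UTC+03:00.
17:28 Ardarn Republic − 3h = 14:28 UTC.
1 March 2019 is a Friday, so the first Sunday is March 3 and the third is March 17.
1 November 2019 is a Friday, so the first Sunday is November 3.
At the standard offset (UTC+12:00), 14:28 UTC + 12h = 02:28 Joresk Prefecture standard time (rolling into the next day, 14 March 2019).
The standard-time date in Joresk Prefecture, March 14, 2019, is outside the daylight-saving period (17 March – 3 November), so Joresk Prefecture is on standard time, UTC+12:00.
14:28 UTC + 12h = 02:28 Joresk Prefecture (rolling into the next day, 14 March 2019).

02:28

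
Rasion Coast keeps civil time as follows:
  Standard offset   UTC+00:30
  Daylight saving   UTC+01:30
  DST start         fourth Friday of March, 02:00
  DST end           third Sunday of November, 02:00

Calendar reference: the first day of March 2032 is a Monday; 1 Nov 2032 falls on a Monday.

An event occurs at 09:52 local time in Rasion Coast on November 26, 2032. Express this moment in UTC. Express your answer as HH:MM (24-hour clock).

09:22

1 March 2032 is a Monday, so the first Friday is March 5 and the fourth is March 26.
1 November 2032 is a Monday, so the first Sunday is November 7 and the third is November 21.
November 26, 2032 does not fall between 26 March and 21 November, so daylight saving is not in effect and Rasion Coast is at UTC+00:30.
09:52 local − 0h30m = 09:22 UTC.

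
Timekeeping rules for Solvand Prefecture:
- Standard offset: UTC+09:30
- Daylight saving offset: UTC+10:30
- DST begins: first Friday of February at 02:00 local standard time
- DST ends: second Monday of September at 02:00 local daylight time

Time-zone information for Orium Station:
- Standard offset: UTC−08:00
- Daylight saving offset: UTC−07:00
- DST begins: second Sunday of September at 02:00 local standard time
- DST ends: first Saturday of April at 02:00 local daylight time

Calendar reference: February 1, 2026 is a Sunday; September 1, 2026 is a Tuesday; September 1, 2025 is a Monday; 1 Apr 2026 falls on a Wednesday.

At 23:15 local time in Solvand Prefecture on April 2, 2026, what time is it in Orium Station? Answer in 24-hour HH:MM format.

05:45

1 February 2026 is a Sunday, so the first Friday is February 6.
1 September 2026 is a Tuesday, so the first Monday is September 7 and the second is September 14.
Daylight saving runs 6 February – 14 September; April 2, 2026 is inside that window, so Solvand Prefecture is at UTC+10:30.
23:15 Solvand Prefecture − 10h30m = 12:45 UTC.
1 September 2025 is a Monday, so the first Sunday is September 7 and the second is September 14.
1 April 2026 is a Wednesday, so the first Saturday is April 4.
At the standard offset (UTC−08:00), 12:45 UTC − 8h = 04:45 Orium Station standard time.
Daylight saving runs 14 September 2025 – 4 April 2026; the standard-time date in Orium Station, April 2, 2026, is inside that window, so Orium Station is at UTC−07:00.
12:45 UTC − 7h = 05:45 Orium Station.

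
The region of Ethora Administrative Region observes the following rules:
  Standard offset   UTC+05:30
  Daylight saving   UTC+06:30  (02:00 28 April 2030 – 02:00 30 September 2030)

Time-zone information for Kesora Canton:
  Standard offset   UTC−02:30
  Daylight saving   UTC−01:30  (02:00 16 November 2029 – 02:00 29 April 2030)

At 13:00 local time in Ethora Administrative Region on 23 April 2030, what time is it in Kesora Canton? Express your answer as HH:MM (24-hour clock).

23 April 2030 does not fall between 28 April and 30 September, so daylight saving is not in effect and Ethora Administrative Region is at UTC+05:30.
13:00 Ethora Administrative Region − 5h30m = 07:30 UTC.
At the standard offset (UTC−02:30), 07:30 UTC − 2h30m = 05:00 Kesora Canton standard time.
Daylight saving runs 16 November 2029 – 29 April 2030; the standard-time date in Kesora Canton, 23 April 2030, is inside that window, so Kesora Canton is at UTC−01:30.
07:30 UTC − 1h30m = 06:00 Kesora Canton.

06:00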